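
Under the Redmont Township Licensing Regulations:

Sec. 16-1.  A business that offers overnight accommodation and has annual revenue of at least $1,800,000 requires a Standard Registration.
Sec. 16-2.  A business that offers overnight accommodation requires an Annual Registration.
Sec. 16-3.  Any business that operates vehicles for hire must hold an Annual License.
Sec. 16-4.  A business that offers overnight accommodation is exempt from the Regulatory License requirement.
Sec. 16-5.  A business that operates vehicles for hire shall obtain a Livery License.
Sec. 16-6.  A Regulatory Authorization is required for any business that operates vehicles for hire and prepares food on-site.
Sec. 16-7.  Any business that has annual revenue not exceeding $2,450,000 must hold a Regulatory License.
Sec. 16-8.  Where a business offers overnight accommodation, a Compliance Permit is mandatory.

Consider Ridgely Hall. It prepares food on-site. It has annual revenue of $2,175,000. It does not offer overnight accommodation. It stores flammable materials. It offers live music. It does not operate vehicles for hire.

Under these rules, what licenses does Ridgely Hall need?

Sec. 16-1. does not offer overnight accommodation; revenue $2,175,000 ≥ $1,800,000 → Standard Registration not required.
Sec. 16-2. does not offer overnight accommodation → Annual Registration not required.
Sec. 16-3. does not operate vehicles for hire → Annual License not required.
Sec. 16-4. does not offer overnight accommodation → Regulatory License exemption does not apply.
Sec. 16-5. does not operate vehicles for hire → Livery License not required.
Sec. 16-6. does not operate vehicles for hire; prepares food on-site → Regulatory Authorization not required.
Sec. 16-7. revenue $2,175,000 ≤ $2,450,000 → Regulatory License required.
Sec. 16-8. does not offer overnight accommodation → Compliance Permit not required.

Regulatory License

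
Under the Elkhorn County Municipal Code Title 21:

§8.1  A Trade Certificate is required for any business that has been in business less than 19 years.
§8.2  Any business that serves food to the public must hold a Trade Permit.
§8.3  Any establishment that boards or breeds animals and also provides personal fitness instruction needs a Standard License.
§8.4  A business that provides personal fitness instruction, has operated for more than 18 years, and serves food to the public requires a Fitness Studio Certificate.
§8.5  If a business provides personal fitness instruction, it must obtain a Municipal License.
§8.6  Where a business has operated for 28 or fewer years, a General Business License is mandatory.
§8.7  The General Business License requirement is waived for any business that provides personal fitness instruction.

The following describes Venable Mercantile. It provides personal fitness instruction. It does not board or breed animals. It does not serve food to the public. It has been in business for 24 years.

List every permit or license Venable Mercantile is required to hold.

Municipal License

§8.1 years in business 24 ≥ 19 → Trade Certificate not required.
§8.2 does not serve food to the public → Trade Permit not required.
§8.3 does not board or breed animals; provides personal fitness instruction → Standard License not required.
§8.4 provides personal fitness instruction; years in business 24 > 18; does not serve food to the public → Fitness Studio Certificate not required.
§8.5 provides personal fitness instruction → Municipal License required.
§8.6 years in business 24 ≤ 28 → General Business License required.
§8.7 provides personal fitness instruction → exempt from General Business License.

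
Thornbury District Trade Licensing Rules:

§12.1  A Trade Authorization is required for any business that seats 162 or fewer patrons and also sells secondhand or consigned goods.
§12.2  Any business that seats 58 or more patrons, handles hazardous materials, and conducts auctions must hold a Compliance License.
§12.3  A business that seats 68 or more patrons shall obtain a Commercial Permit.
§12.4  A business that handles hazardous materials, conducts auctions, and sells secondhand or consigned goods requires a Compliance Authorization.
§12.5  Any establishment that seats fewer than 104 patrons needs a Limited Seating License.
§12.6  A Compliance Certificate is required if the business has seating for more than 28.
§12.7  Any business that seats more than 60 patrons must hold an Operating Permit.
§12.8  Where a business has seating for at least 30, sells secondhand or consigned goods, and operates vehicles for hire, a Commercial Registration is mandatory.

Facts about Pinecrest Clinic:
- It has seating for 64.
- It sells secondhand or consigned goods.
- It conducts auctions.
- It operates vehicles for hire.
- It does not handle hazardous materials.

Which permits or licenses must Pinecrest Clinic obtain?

§12.1 seating 64 ≤ 162; sells secondhand or consigned goods → Trade Authorization required.
§12.2 seating 64 ≥ 58; does not handle hazardous materials; conducts auctions → Compliance License not required.
§12.3 seating 64 < 68 → Commercial Permit not required.
§12.4 does not handle hazardous materials; conducts auctions; sells secondhand or consigned goods → Compliance Authorization not required.
§12.5 seating 64 < 104 → Limited Seating License required.
§12.6 seating 64 > 28 → Compliance Certificate required.
§12.7 seating 64 > 60 → Operating Permit required.
§12.8 seating 64 ≥ 30; sells secondhand or consigned goods; operates vehicles for hire → Commercial Registration required.

Commercial Registration, Compliance Certificate, Limited Seating License, Operating Permit, Trade Authorization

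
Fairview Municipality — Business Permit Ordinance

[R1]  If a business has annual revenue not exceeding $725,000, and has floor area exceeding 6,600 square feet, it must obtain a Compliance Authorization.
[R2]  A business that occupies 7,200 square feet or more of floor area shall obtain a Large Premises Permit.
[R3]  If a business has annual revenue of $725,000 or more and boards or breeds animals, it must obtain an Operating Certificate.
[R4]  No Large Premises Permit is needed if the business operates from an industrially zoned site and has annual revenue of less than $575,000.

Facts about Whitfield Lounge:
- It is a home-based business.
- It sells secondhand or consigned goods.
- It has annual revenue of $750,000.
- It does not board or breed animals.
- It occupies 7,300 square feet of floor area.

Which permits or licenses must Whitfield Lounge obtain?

[R1] revenue $750,000 > $725,000; floor area 7,300 square feet > 6,600 square feet → Compliance Authorization not required.
[R2] floor area 7,300 square feet ≥ 7,200 square feet → Large Premises Permit required.
[R3] revenue $750,000 ≥ $725,000; does not board or breed animals → Operating Certificate not required.
[R4] is a home-based business (not: operates from an industrially zoned site); revenue $750,000 ≥ $575,000 → Large Premises Permit exemption does not apply.

Large Premises Permit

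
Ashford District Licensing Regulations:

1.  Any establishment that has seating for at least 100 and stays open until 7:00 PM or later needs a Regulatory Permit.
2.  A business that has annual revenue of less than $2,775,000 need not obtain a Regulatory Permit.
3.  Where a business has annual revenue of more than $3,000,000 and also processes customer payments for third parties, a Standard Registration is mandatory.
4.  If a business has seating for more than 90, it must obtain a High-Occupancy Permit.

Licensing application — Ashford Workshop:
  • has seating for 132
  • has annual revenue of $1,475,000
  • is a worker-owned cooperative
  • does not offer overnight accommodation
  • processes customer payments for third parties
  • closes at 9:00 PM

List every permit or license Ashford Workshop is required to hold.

1. seating 132 ≥ 100; closes 9:00 PM, after 7:00 PM → Regulatory Permit required.
2. revenue $1,475,000 < $2,775,000 → exempt from Regulatory Permit.
3. revenue $1,475,000 ≤ $3,000,000; processes customer payments for third parties → Standard Registration not required.
4. seating 132 > 90 → High-Occupancy Permit required.

High-Occupancy Permit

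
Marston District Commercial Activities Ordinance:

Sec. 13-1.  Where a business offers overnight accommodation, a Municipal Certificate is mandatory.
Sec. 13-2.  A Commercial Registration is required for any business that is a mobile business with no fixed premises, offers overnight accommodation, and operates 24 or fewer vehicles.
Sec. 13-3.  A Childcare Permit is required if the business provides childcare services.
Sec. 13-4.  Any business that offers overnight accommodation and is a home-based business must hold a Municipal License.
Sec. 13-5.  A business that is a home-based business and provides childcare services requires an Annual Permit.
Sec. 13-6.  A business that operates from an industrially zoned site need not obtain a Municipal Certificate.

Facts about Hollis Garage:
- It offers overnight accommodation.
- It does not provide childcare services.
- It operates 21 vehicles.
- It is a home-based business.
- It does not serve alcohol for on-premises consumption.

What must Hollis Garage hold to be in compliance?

Sec. 13-1. offers overnight accommodation → Municipal Certificate required.
Sec. 13-2. is a home-based business (not: is a mobile business with no fixed premises); offers overnight accommodation; vehicles 21 ≤ 24 → Commercial Registration not required.
Sec. 13-3. does not provide childcare services → Childcare Permit not required.
Sec. 13-4. offers overnight accommodation; is a home-based business → Municipal License required.
Sec. 13-5. is a home-based business; does not provide childcare services → Annual Permit not required.
Sec. 13-6. is a home-based business (not: operates from an industrially zoned site) → Municipal Certificate exemption does not apply.

Municipal Certificate, Municipal License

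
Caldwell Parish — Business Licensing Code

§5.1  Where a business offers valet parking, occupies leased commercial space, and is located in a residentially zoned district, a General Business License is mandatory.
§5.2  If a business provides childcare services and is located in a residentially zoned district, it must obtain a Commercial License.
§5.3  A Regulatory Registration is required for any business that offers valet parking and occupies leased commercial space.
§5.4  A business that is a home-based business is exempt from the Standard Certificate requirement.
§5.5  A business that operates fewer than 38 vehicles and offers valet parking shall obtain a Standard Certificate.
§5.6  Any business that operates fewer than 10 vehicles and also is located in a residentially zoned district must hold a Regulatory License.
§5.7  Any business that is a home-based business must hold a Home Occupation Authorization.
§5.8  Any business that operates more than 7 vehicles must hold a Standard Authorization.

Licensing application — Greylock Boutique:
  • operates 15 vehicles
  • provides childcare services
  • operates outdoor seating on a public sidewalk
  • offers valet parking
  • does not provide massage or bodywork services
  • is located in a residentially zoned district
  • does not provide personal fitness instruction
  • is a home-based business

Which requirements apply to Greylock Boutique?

§5.1 offers valet parking; is a home-based business (not: occupies leased commercial space); is located in a residentially zoned district → General Business License not required.
§5.2 provides childcare services; is located in a residentially zoned district → Commercial License required.
§5.3 offers valet parking; is a home-based business (not: occupies leased commercial space) → Regulatory Registration not required.
§5.4 is a home-based business → exempt from Standard Certificate.
§5.5 vehicles 15 < 38; offers valet parking → Standard Certificate required.
§5.6 vehicles 15 ≥ 10; is located in a residentially zoned district → Regulatory License not required.
§5.7 is a home-based business → Home Occupation Authorization required.
§5.8 vehicles 15 > 7 → Standard Authorization required.

Commercial License, Home Occupation Authorization, Standard Authorization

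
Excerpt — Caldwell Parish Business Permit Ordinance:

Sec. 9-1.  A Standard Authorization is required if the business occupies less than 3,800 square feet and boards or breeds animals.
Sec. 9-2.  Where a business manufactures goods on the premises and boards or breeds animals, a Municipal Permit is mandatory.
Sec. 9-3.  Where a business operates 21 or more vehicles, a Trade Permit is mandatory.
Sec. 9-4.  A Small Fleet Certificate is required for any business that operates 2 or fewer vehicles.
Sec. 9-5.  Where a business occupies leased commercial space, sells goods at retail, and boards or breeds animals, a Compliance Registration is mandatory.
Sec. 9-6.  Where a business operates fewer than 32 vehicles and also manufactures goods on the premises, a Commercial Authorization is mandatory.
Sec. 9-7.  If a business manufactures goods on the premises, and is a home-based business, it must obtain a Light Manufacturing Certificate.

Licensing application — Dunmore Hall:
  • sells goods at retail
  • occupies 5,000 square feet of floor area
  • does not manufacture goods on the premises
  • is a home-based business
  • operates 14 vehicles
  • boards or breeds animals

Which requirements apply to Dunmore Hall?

None

Sec. 9-1. floor area 5,000 square feet ≥ 3,800 square feet; boards or breeds animals → Standard Authorization not required.
Sec. 9-2. does not manufacture goods on the premises; boards or breeds animals → Municipal Permit not required.
Sec. 9-3. vehicles 14 < 21 → Trade Permit not required.
Sec. 9-4. vehicles 14 > 2 → Small Fleet Certificate not required.
Sec. 9-5. is a home-based business (not: occupies leased commercial space); sells goods at retail; boards or breeds animals → Compliance Registration not required.
Sec. 9-6. vehicles 14 < 32; does not manufacture goods on the premises → Commercial Authorization not required.
Sec. 9-7. does not manufacture goods on the premises; is a home-based business → Light Manufacturing Certificate not required.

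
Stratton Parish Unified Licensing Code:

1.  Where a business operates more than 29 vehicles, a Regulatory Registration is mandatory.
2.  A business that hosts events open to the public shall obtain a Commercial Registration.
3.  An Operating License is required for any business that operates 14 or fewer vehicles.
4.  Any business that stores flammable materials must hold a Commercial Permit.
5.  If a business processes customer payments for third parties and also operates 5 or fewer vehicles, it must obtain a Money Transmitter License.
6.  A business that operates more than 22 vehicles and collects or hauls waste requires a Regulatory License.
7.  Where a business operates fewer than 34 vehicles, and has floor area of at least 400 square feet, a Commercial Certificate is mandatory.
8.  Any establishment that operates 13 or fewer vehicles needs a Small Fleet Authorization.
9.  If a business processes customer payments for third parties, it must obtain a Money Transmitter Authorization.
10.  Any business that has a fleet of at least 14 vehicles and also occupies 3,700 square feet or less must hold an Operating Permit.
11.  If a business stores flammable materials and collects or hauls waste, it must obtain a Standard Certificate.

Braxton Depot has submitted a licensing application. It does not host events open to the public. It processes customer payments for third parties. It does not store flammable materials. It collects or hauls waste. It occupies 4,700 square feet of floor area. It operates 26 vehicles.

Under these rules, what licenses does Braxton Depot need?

Commercial Certificate, Money Transmitter Authorization, Regulatory License

1. vehicles 26 ≤ 29 → Regulatory Registration not required.
2. does not host events open to the public → Commercial Registration not required.
3. vehicles 26 > 14 → Operating License not required.
4. does not store flammable materials → Commercial Permit not required.
5. processes customer payments for third parties; vehicles 26 > 5 → Money Transmitter License not required.
6. vehicles 26 > 22; collects or hauls waste → Regulatory License required.
7. vehicles 26 < 34; floor area 4,700 square feet ≥ 400 square feet → Commercial Certificate required.
8. vehicles 26 > 13 → Small Fleet Authorization not required.
9. processes customer payments for third parties → Money Transmitter Authorization required.
10. vehicles 26 ≥ 14; floor area 4,700 square feet > 3,700 square feet → Operating Permit not required.
11. does not store flammable materials; collects or hauls waste → Standard Certificate not required.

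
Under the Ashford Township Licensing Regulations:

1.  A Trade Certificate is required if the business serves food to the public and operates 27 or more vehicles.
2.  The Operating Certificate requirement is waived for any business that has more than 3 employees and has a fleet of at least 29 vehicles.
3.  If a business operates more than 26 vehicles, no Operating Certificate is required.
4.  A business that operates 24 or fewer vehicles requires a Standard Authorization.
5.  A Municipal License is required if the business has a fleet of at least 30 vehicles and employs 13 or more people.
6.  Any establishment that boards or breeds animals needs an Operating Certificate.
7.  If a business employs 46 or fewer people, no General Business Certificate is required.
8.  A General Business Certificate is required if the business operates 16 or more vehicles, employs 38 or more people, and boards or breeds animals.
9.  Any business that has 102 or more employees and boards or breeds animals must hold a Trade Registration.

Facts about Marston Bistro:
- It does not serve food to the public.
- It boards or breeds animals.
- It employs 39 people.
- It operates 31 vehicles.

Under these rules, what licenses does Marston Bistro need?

Municipal License

1. does not serve food to the public; vehicles 31 ≥ 27 → Trade Certificate not required.
2. employees 39 > 3; vehicles 31 ≥ 29 → exempt from Operating Certificate.
3. vehicles 31 > 26 → exempt from Operating Certificate.
4. vehicles 31 > 24 → Standard Authorization not required.
5. vehicles 31 ≥ 30; employees 39 ≥ 13 → Municipal License required.
6. boards or breeds animals → Operating Certificate required.
7. employees 39 ≤ 46 → exempt from General Business Certificate.
8. vehicles 31 ≥ 16; employees 39 ≥ 38; boards or breeds animals → General Business Certificate required.
9. employees 39 < 102; boards or breeds animals → Trade Registration not required.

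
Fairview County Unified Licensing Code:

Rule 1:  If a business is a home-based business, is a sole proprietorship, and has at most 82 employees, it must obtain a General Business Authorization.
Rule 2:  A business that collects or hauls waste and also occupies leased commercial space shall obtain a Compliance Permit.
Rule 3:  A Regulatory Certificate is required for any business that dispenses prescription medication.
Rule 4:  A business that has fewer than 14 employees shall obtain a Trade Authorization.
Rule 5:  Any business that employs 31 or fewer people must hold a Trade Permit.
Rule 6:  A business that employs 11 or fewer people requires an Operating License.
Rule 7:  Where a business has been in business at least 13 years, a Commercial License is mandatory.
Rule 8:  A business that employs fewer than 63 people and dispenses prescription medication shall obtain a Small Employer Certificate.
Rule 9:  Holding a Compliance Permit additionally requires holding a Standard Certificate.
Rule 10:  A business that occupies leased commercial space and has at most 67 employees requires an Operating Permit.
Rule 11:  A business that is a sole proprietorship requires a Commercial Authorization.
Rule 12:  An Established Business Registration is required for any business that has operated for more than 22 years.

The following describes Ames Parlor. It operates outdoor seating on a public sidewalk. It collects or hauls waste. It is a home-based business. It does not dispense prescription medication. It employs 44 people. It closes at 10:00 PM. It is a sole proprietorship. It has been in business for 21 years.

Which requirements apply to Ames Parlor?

Rule 1: is a home-based business; is a sole proprietorship; employees 44 ≤ 82 → General Business Authorization required.
Rule 2: collects or hauls waste; is a home-based business (not: occupies leased commercial space) → Compliance Permit not required.
Rule 3: does not dispense prescription medication → Regulatory Certificate not required.
Rule 4: employees 44 ≥ 14 → Trade Authorization not required.
Rule 5: employees 44 > 31 → Trade Permit not required.
Rule 6: employees 44 > 11 → Operating License not required.
Rule 7: years in business 21 ≥ 13 → Commercial License required.
Rule 8: employees 44 < 63; does not dispense prescription medication → Small Employer Certificate not required.
Rule 9: Compliance Permit is not required → no effect.
Rule 10: is a home-based business (not: occupies leased commercial space); employees 44 ≤ 67 → Operating Permit not required.
Rule 11: is a sole proprietorship → Commercial Authorization required.
Rule 12: years in business 21 ≤ 22 → Established Business Registration not required.

Commercial Authorization, Commercial License, General Business Authorization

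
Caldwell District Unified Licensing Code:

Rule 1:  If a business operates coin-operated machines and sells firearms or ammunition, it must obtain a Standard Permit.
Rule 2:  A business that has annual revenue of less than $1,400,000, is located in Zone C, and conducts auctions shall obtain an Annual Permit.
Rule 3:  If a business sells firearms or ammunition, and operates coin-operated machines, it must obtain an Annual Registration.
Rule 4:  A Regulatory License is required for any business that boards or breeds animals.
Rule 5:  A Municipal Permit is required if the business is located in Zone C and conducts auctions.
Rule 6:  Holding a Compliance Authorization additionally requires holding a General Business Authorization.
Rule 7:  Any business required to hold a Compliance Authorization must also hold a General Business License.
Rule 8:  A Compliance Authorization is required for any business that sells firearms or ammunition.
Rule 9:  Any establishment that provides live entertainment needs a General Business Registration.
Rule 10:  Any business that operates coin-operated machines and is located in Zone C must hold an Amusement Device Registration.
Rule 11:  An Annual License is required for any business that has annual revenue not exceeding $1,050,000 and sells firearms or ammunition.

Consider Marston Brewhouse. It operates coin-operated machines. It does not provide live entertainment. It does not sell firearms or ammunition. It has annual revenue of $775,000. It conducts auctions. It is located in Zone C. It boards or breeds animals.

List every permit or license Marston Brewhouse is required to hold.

Amusement Device Registration, Annual Permit, Municipal Permit, Regulatory License

Rule 1: operates coin-operated machines; does not sell firearms or ammunition → Standard Permit not required.
Rule 2: revenue $775,000 < $1,400,000; is located in Zone C; conducts auctions → Annual Permit required.
Rule 3: does not sell firearms or ammunition; operates coin-operated machines → Annual Registration not required.
Rule 4: boards or breeds animals → Regulatory License required.
Rule 5: is located in Zone C; conducts auctions → Municipal Permit required.
Rule 6: Compliance Authorization is not required → no effect.
Rule 7: Compliance Authorization is not required → no effect.
Rule 8: does not sell firearms or ammunition → Compliance Authorization not required.
Rule 9: does not provide live entertainment → General Business Registration not required.
Rule 10: operates coin-operated machines; is located in Zone C → Amusement Device Registration required.
Rule 11: revenue $775,000 ≤ $1,050,000; does not sell firearms or ammunition → Annual License not required.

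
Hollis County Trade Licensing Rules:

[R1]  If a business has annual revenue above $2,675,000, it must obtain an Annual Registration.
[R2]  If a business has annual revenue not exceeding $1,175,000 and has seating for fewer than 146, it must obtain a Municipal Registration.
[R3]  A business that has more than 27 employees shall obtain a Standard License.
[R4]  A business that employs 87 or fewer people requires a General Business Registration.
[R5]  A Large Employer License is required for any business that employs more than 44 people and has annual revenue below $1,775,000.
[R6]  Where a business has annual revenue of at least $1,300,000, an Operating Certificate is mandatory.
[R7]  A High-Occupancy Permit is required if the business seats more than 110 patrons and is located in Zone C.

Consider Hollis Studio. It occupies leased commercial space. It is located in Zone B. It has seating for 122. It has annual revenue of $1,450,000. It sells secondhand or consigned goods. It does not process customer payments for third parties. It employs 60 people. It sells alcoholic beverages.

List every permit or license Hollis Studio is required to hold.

[R1] revenue $1,450,000 ≤ $2,675,000 → Annual Registration not required.
[R2] revenue $1,450,000 > $1,175,000; seating 122 < 146 → Municipal Registration not required.
[R3] employees 60 > 27 → Standard License required.
[R4] employees 60 ≤ 87 → General Business Registration required.
[R5] employees 60 > 44; revenue $1,450,000 < $1,775,000 → Large Employer License required.
[R6] revenue $1,450,000 ≥ $1,300,000 → Operating Certificate required.
[R7] seating 122 > 110; is located in Zone B (not: is located in Zone C) → High-Occupancy Permit not required.

General Business Registration, Large Employer License, Operating Certificate, Standard License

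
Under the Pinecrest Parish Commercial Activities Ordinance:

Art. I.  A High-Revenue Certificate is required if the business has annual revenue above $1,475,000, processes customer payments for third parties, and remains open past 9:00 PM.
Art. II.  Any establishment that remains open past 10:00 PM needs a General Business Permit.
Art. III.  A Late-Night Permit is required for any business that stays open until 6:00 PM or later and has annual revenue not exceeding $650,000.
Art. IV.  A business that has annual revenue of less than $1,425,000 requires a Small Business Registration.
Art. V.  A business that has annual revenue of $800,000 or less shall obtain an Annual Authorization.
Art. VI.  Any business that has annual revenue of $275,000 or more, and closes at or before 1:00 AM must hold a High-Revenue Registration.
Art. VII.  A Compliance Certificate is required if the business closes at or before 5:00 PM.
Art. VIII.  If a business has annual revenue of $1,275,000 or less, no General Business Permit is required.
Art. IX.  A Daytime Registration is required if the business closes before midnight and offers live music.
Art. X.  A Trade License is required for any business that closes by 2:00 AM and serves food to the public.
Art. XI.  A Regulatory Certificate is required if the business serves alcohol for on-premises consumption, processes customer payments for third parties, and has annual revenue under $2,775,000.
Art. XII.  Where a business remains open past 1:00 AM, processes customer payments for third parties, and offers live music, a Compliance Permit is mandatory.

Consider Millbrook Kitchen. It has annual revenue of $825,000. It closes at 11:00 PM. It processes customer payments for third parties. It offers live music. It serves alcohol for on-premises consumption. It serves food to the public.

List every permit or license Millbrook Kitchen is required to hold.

Daytime Registration, High-Revenue Registration, Regulatory Certificate, Small Business Registration, Trade License

Art. I. revenue $825,000 ≤ $1,475,000; processes customer payments for third parties; closes 11:00 PM, after 9:00 PM → High-Revenue Certificate not required.
Art. II. closes 11:00 PM, after 10:00 PM → General Business Permit required.
Art. III. closes 11:00 PM, after 6:00 PM; revenue $825,000 > $650,000 → Late-Night Permit not required.
Art. IV. revenue $825,000 < $1,425,000 → Small Business Registration required.
Art. V. revenue $825,000 > $800,000 → Annual Authorization not required.
Art. VI. revenue $825,000 ≥ $275,000; closes 11:00 PM, at/before 1:00 AM → High-Revenue Registration required.
Art. VII. closes 11:00 PM, after 5:00 PM → Compliance Certificate not required.
Art. VIII. revenue $825,000 ≤ $1,275,000 → exempt from General Business Permit.
Art. IX. closes 11:00 PM, at/before midnight; offers live music → Daytime Registration required.
Art. X. closes 11:00 PM, at/before 2:00 AM; serves food to the public → Trade License required.
Art. XI. serves alcohol for on-premises consumption; processes customer payments for third parties; revenue $825,000 < $2,775,000 → Regulatory Certificate required.
Art. XII. closes 11:00 PM, at/before 1:00 AM; processes customer payments for third parties; offers live music → Compliance Permit not required.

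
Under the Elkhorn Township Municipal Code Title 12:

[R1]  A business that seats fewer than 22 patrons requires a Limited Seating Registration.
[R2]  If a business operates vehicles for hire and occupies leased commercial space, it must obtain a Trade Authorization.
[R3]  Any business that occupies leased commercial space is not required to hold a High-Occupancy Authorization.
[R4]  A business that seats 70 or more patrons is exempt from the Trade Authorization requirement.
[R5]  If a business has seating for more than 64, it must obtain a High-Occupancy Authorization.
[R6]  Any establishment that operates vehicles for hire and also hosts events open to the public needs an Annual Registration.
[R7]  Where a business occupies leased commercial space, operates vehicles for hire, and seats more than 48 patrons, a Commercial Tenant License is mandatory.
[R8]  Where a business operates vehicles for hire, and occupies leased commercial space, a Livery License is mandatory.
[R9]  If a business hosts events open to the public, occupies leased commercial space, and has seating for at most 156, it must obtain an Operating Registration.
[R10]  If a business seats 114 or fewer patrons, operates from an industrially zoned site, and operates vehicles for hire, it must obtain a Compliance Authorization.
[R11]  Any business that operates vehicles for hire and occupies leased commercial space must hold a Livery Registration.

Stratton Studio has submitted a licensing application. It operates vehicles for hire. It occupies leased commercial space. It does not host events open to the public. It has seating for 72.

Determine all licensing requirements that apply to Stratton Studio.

Commercial Tenant License, Livery License, Livery Registration

[R1] seating 72 ≥ 22 → Limited Seating Registration not required.
[R2] operates vehicles for hire; occupies leased commercial space → Trade Authorization required.
[R3] occupies leased commercial space → exempt from High-Occupancy Authorization.
[R4] seating 72 ≥ 70 → exempt from Trade Authorization.
[R5] seating 72 > 64 → High-Occupancy Authorization required.
[R6] operates vehicles for hire; does not host events open to the public → Annual Registration not required.
[R7] occupies leased commercial space; operates vehicles for hire; seating 72 > 48 → Commercial Tenant License required.
[R8] operates vehicles for hire; occupies leased commercial space → Livery License required.
[R9] does not host events open to the public; occupies leased commercial space; seating 72 ≤ 156 → Operating Registration not required.
[R10] seating 72 ≤ 114; occupies leased commercial space (not: operates from an industrially zoned site); operates vehicles for hire → Compliance Authorization not required.
[R11] operates vehicles for hire; occupies leased commercial space → Livery Registration required.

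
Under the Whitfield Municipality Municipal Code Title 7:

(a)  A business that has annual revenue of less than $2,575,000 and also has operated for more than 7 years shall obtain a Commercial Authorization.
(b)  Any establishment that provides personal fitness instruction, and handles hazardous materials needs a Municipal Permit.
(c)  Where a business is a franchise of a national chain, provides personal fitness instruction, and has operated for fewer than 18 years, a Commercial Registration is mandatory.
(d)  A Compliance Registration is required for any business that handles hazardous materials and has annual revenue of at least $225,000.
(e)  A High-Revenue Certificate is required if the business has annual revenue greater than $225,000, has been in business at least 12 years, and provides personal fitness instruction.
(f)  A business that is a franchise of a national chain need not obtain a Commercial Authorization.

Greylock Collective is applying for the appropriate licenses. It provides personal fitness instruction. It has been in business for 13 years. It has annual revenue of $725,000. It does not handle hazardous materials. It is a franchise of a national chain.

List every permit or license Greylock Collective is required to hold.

(a) revenue $725,000 < $2,575,000; years in business 13 > 7 → Commercial Authorization required.
(b) provides personal fitness instruction; does not handle hazardous materials → Municipal Permit not required.
(c) is a franchise of a national chain; provides personal fitness instruction; years in business 13 < 18 → Commercial Registration required.
(d) does not handle hazardous materials; revenue $725,000 ≥ $225,000 → Compliance Registration not required.
(e) revenue $725,000 > $225,000; years in business 13 ≥ 12; provides personal fitness instruction → High-Revenue Certificate required.
(f) is a franchise of a national chain → exempt from Commercial Authorization.

Commercial Registration, High-Revenue Certificate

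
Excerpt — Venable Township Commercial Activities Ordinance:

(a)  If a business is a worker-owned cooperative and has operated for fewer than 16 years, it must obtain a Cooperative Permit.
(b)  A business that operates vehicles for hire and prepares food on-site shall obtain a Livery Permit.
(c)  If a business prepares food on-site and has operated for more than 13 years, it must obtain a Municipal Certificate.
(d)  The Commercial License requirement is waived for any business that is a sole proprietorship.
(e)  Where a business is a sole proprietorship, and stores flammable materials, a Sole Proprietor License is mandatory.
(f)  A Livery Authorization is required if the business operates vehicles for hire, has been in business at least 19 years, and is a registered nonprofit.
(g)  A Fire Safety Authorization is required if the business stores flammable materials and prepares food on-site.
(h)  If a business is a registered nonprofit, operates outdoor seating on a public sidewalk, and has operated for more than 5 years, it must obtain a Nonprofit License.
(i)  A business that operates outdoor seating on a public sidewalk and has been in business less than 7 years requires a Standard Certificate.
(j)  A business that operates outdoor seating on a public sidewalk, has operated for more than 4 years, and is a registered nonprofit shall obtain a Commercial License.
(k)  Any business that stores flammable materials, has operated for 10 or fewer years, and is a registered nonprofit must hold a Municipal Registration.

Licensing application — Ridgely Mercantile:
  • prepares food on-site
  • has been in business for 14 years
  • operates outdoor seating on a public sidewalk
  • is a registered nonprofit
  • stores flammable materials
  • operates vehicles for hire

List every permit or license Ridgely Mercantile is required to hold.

(a) is a registered nonprofit (not: is a worker-owned cooperative); years in business 14 < 16 → Cooperative Permit not required.
(b) operates vehicles for hire; prepares food on-site → Livery Permit required.
(c) prepares food on-site; years in business 14 > 13 → Municipal Certificate required.
(d) is a registered nonprofit (not: is a sole proprietorship) → Commercial License exemption does not apply.
(e) is a registered nonprofit (not: is a sole proprietorship); stores flammable materials → Sole Proprietor License not required.
(f) operates vehicles for hire; years in business 14 < 19; is a registered nonprofit → Livery Authorization not required.
(g) stores flammable materials; prepares food on-site → Fire Safety Authorization required.
(h) is a registered nonprofit; operates outdoor seating on a public sidewalk; years in business 14 > 5 → Nonprofit License required.
(i) operates outdoor seating on a public sidewalk; years in business 14 ≥ 7 → Standard Certificate not required.
(j) operates outdoor seating on a public sidewalk; years in business 14 > 4; is a registered nonprofit → Commercial License required.
(k) stores flammable materials; years in business 14 > 10; is a registered nonprofit → Municipal Registration not required.

Commercial License, Fire Safety Authorization, Livery Permit, Municipal Certificate, Nonprofit License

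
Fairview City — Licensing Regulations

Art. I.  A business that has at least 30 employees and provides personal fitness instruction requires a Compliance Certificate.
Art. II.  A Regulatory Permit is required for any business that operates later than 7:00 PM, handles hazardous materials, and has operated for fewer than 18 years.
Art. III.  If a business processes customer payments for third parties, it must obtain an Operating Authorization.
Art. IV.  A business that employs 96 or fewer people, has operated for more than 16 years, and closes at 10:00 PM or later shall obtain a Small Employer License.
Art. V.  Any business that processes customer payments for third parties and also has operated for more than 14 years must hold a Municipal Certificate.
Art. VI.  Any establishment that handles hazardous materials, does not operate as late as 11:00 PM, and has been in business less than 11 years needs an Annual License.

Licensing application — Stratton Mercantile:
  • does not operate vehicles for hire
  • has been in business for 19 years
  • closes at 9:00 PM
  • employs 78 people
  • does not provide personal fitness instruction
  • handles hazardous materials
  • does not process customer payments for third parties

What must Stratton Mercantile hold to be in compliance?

Art. I. employees 78 ≥ 30; does not provide personal fitness instruction → Compliance Certificate not required.
Art. II. closes 9:00 PM, after 7:00 PM; handles hazardous materials; years in business 19 ≥ 18 → Regulatory Permit not required.
Art. III. does not process customer payments for third parties → Operating Authorization not required.
Art. IV. employees 78 ≤ 96; years in business 19 > 16; closes 9:00 PM, at/before 10:00 PM → Small Employer License not required.
Art. V. does not process customer payments for third parties; years in business 19 > 14 → Municipal Certificate not required.
Art. VI. handles hazardous materials; closes 9:00 PM, at/before 11:00 PM; years in business 19 ≥ 11 → Annual License not required.

None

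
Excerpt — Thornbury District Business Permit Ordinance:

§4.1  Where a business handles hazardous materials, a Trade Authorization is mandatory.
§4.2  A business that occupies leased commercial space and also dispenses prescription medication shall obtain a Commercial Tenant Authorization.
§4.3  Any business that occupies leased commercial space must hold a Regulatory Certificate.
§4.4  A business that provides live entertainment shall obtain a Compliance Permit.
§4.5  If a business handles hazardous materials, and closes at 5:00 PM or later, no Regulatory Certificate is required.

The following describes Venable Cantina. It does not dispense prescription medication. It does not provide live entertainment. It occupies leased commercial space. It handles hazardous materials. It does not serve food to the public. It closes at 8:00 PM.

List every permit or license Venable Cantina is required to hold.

Trade Authorization

§4.1 handles hazardous materials → Trade Authorization required.
§4.2 occupies leased commercial space; does not dispense prescription medication → Commercial Tenant Authorization not required.
§4.3 occupies leased commercial space → Regulatory Certificate required.
§4.4 does not provide live entertainment → Compliance Permit not required.
§4.5 handles hazardous materials; closes 8:00 PM, after 5:00 PM → exempt from Regulatory Certificate.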